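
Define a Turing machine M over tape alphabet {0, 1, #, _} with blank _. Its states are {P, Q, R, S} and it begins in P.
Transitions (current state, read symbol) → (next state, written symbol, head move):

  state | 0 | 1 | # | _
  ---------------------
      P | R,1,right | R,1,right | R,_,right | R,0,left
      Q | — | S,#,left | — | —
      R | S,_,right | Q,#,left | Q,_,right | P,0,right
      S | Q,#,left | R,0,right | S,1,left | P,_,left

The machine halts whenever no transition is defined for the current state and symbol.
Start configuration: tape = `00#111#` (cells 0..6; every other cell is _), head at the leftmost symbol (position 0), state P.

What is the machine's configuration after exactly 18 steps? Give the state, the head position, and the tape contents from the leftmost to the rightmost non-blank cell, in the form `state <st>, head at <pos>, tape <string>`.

state Q, head at 2, tape 010__##11#

state=P head=0 tape=___[0]0#111#   (P,0)→(R,1,right)
state=R head=1 tape=___1[0]#111#   (R,0)→(S,_,right)
state=S head=2 tape=___1_[#]111#   (S,#)→(S,1,left)
state=S head=1 tape=___1[_]1111#   (S,_)→(P,_,left)
state=P head=0 tape=___[1]_1111#   (P,1)→(R,1,right)
state=R head=1 tape=___1[_]1111#   (R,_)→(P,0,right)
state=P head=2 tape=___10[1]111#   (P,1)→(R,1,right)
state=R head=3 tape=___101[1]11#   (R,1)→(Q,#,left)
state=Q head=2 tape=___10[1]#11#   (Q,1)→(S,#,left)
state=S head=1 tape=___1[0]##11#   (S,0)→(Q,#,left)
state=Q head=0 tape=___[1]###11#   (Q,1)→(S,#,left)
state=S head=-1 tape=__[_]####11#   (S,_)→(P,_,left)
state=P head=-2 tape=_[_]_####11#   (P,_)→(R,0,left)
state=R head=-3 tape=[_]0_####11#   (R,_)→(P,0,right)
state=P head=-2 tape=0[0]_####11#   (P,0)→(R,1,right)
state=R head=-1 tape=01[_]####11#   (R,_)→(P,0,right)
state=P head=0 tape=010[#]###11#   (P,#)→(R,_,right)
state=R head=1 tape=010_[#]##11#   (R,#)→(Q,_,right)
state=Q head=2 tape=010__[#]#11#
After 18 steps: state Q, head at 2, tape 010__##11#.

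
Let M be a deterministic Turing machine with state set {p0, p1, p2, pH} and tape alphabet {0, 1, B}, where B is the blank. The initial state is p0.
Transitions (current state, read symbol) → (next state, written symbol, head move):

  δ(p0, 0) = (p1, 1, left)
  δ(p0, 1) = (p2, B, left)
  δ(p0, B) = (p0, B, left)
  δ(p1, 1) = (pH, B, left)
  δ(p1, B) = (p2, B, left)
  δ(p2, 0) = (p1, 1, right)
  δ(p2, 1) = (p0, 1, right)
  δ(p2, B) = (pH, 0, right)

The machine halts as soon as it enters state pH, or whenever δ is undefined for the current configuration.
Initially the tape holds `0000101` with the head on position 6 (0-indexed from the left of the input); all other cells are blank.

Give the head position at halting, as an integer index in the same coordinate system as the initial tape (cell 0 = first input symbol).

0

state=p0 head=6 tape=B000010[1]   (p0,1)→(p2,B,left)
state=p2 head=5 tape=B00001[0]B   (p2,0)→(p1,1,right)
state=p1 head=6 tape=B000011[B]   (p1,B)→(p2,B,left)
state=p2 head=5 tape=B00001[1]B   (p2,1)→(p0,1,right)
state=p0 head=6 tape=B000011[B]   (p0,B)→(p0,B,left)
state=p0 head=5 tape=B00001[1]B   (p0,1)→(p2,B,left)
state=p2 head=4 tape=B0000[1]BB   (p2,1)→(p0,1,right)
state=p0 head=5 tape=B00001[B]B   (p0,B)→(p0,B,left)
state=p0 head=4 tape=B0000[1]BB   (p0,1)→(p2,B,left)
state=p2 head=3 tape=B000[0]BBB   (p2,0)→(p1,1,right)
state=p1 head=4 tape=B0001[B]BB   (p1,B)→(p2,B,left)
state=p2 head=3 tape=B000[1]BBB   (p2,1)→(p0,1,right)
state=p0 head=4 tape=B0001[B]BB   (p0,B)→(p0,B,left)
state=p0 head=3 tape=B000[1]BBB   (p0,1)→(p2,B,left)
state=p2 head=2 tape=B00[0]BBBB   (p2,0)→(p1,1,right)
state=p1 head=3 tape=B001[B]BBB   (p1,B)→(p2,B,left)
state=p2 head=2 tape=B00[1]BBBB   (p2,1)→(p0,1,right)
state=p0 head=3 tape=B001[B]BBB   (p0,B)→(p0,B,left)
state=p0 head=2 tape=B00[1]BBBB   (p0,1)→(p2,B,left)
state=p2 head=1 tape=B0[0]BBBBB   (p2,0)→(p1,1,right)
state=p1 head=2 tape=B01[B]BBBB   (p1,B)→(p2,B,left)
state=p2 head=1 tape=B0[1]BBBBB   (p2,1)→(p0,1,right)
state=p0 head=2 tape=B01[B]BBBB   (p0,B)→(p0,B,left)
state=p0 head=1 tape=B0[1]BBBBB   (p0,1)→(p2,B,left)
state=p2 head=0 tape=B[0]BBBBBB   (p2,0)→(p1,1,right)
state=p1 head=1 tape=B1[B]BBBBB   (p1,B)→(p2,B,left)
state=p2 head=0 tape=B[1]BBBBBB   (p2,1)→(p0,1,right)
state=p0 head=1 tape=B1[B]BBBBB   (p0,B)→(p0,B,left)
state=p0 head=0 tape=B[1]BBBBBB   (p0,1)→(p2,B,left)
state=p2 head=-1 tape=[B]BBBBBBB   (p2,B)→(pH,0,right)
state=pH head=0 tape=0[B]BBBBBB
At halt the head is at cell 0.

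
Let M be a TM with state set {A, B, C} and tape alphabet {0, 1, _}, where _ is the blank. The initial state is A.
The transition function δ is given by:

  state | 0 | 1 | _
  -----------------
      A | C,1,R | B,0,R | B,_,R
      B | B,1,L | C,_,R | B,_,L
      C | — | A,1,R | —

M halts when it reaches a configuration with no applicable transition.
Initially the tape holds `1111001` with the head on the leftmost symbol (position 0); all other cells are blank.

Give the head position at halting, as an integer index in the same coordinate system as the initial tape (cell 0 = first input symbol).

7

A | [1]111001_   read 1 → write 0, move R, go to B
B | 0[1]11001_   read 1 → write _, move R, go to C
C | 0_[1]1001_   read 1 → write 1, move R, go to A
A | 0_1[1]001_   read 1 → write 0, move R, go to B
B | 0_10[0]01_   read 0 → write 1, move L, go to B
B | 0_1[0]101_   read 0 → write 1, move L, go to B
B | 0_[1]1101_   read 1 → write _, move R, go to C
C | 0__[1]101_   read 1 → write 1, move R, go to A
A | 0__1[1]01_   read 1 → write 0, move R, go to B
B | 0__10[0]1_   read 0 → write 1, move L, go to B
B | 0__1[0]11_   read 0 → write 1, move L, go to B
B | 0__[1]111_   read 1 → write _, move R, go to C
C | 0___[1]11_   read 1 → write 1, move R, go to A
A | 0___1[1]1_   read 1 → write 0, move R, go to B
B | 0___10[1]_   read 1 → write _, move R, go to C
C | 0___10_[_]
At halt the head is at cell 7.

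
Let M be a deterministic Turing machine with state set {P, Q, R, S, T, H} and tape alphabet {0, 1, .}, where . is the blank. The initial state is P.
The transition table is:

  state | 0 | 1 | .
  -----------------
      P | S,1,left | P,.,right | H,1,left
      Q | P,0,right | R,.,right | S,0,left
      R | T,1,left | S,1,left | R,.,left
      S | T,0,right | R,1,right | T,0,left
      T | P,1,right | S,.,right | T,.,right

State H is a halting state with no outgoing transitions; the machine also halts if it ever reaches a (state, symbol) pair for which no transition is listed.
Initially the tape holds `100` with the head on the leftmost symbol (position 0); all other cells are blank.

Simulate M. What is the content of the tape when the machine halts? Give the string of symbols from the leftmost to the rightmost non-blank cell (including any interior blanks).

0.11

P | .[1]00..   read 1 → write ., move right, go to P
P | ..[0]0..   read 0 → write 1, move left, go to S
S | .[.]10..   read . → write 0, move left, go to T
T | [.]010..   read . → write ., move right, go to T
T | .[0]10..   read 0 → write 1, move right, go to P
P | .1[1]0..   read 1 → write ., move right, go to P
P | .1.[0]..   read 0 → write 1, move left, go to S
S | .1[.]1..   read . → write 0, move left, go to T
T | .[1]01..   read 1 → write ., move right, go to S
S | ..[0]1..   read 0 → write 0, move right, go to T
T | ..0[1]..   read 1 → write ., move right, go to S
S | ..0.[.].   read . → write 0, move left, go to T
T | ..0[.]0.   read . → write ., move right, go to T
T | ..0.[0].   read 0 → write 1, move right, go to P
P | ..0.1[.]   read . → write 1, move left, go to H
H | ..0.[1]1
The non-blank tape span at halt is 0.11.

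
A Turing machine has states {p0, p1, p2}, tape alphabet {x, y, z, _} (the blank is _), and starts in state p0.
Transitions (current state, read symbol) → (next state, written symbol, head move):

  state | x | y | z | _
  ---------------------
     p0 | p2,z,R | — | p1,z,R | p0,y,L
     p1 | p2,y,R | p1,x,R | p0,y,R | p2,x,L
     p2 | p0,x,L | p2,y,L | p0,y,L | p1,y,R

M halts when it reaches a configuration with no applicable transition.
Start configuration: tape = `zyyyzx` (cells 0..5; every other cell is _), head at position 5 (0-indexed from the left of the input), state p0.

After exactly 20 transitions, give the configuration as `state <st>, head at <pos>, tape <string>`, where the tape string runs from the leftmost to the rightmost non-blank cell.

state=p0 head=5 tape=zyyyz[x]____   (p0,x)→(p2,z,R)
state=p2 head=6 tape=zyyyzz[_]___   (p2,_)→(p1,y,R)
state=p1 head=7 tape=zyyyzzy[_]__   (p1,_)→(p2,x,L)
state=p2 head=6 tape=zyyyzz[y]x__   (p2,y)→(p2,y,L)
state=p2 head=5 tape=zyyyz[z]yx__   (p2,z)→(p0,y,L)
state=p0 head=4 tape=zyyy[z]yyx__   (p0,z)→(p1,z,R)
state=p1 head=5 tape=zyyyz[y]yx__   (p1,y)→(p1,x,R)
state=p1 head=6 tape=zyyyzx[y]x__   (p1,y)→(p1,x,R)
state=p1 head=7 tape=zyyyzxx[x]__   (p1,x)→(p2,y,R)
state=p2 head=8 tape=zyyyzxxy[_]_   (p2,_)→(p1,y,R)
state=p1 head=9 tape=zyyyzxxyy[_]   (p1,_)→(p2,x,L)
state=p2 head=8 tape=zyyyzxxy[y]x   (p2,y)→(p2,y,L)
state=p2 head=7 tape=zyyyzxx[y]yx   (p2,y)→(p2,y,L)
state=p2 head=6 tape=zyyyzx[x]yyx   (p2,x)→(p0,x,L)
state=p0 head=5 tape=zyyyz[x]xyyx   (p0,x)→(p2,z,R)
state=p2 head=6 tape=zyyyzz[x]yyx   (p2,x)→(p0,x,L)
state=p0 head=5 tape=zyyyz[z]xyyx   (p0,z)→(p1,z,R)
state=p1 head=6 tape=zyyyzz[x]yyx   (p1,x)→(p2,y,R)
state=p2 head=7 tape=zyyyzzy[y]yx   (p2,y)→(p2,y,L)
state=p2 head=6 tape=zyyyzz[y]yyx   (p2,y)→(p2,y,L)
state=p2 head=5 tape=zyyyz[z]yyyx
After 20 steps: state p2, head at 5, tape zyyyzzyyyx.

state p2, head at 5, tape zyyyzzyyyx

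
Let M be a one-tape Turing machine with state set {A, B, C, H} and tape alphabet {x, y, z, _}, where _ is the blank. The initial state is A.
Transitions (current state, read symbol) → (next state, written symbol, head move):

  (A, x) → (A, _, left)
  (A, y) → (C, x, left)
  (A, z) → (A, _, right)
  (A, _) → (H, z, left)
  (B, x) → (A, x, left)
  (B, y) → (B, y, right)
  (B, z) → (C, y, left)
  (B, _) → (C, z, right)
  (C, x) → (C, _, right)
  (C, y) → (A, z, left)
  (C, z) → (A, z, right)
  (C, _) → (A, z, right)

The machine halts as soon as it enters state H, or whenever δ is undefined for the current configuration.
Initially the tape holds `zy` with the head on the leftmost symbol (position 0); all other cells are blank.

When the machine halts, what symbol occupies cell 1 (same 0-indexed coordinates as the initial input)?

state=A head=0 tape=[z]y   (A,z)→(A,_,right)
state=A head=1 tape=_[y]   (A,y)→(C,x,left)
state=C head=0 tape=[_]x   (C,_)→(A,z,right)
state=A head=1 tape=z[x]   (A,x)→(A,_,left)
state=A head=0 tape=[z]_   (A,z)→(A,_,right)
state=A head=1 tape=_[_]   (A,_)→(H,z,left)
state=H head=0 tape=[_]z
Cell 1 holds z when M halts.

z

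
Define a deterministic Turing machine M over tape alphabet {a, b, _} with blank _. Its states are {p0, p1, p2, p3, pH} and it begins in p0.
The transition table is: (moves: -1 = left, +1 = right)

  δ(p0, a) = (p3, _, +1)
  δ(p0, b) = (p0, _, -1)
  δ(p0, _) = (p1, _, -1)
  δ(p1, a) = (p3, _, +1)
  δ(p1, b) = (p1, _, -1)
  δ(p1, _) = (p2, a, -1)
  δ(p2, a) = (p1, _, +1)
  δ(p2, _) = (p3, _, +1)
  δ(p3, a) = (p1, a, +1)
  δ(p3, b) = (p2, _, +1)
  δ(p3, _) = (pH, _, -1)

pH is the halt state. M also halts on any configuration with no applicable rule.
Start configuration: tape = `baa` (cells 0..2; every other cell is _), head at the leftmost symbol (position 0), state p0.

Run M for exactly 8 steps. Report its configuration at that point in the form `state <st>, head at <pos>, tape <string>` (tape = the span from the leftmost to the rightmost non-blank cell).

p0 | ___[b]aa   read b → write _, move -1, go to p0
p0 | __[_]_aa   read _ → write _, move -1, go to p1
p1 | _[_]__aa   read _ → write a, move -1, go to p2
p2 | [_]a__aa   read _ → write _, move +1, go to p3
p3 | _[a]__aa   read a → write a, move +1, go to p1
p1 | _a[_]_aa   read _ → write a, move -1, go to p2
p2 | _[a]a_aa   read a → write _, move +1, go to p1
p1 | __[a]_aa   read a → write _, move +1, go to p3
p3 | ___[_]aa
After 8 steps: state p3, head at 0, tape aa.

state p3, head at 0, tape aa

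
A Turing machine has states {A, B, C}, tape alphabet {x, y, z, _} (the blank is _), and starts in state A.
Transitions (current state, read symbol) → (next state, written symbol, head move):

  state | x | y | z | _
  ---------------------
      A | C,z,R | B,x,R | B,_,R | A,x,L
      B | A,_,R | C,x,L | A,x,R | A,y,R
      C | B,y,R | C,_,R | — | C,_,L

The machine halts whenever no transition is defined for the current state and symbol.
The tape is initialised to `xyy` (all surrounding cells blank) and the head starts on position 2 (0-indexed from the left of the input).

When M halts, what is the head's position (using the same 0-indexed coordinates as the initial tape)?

6

A | xy[y]_____   read y → write x, move R, go to B
B | xyx[_]____   read _ → write y, move R, go to A
A | xyxy[_]___   read _ → write x, move L, go to A
A | xyx[y]x___   read y → write x, move R, go to B
B | xyxx[x]___   read x → write _, move R, go to A
A | xyxx_[_]__   read _ → write x, move L, go to A
A | xyxx[_]x__   read _ → write x, move L, go to A
A | xyx[x]xx__   read x → write z, move R, go to C
C | xyxz[x]x__   read x → write y, move R, go to B
B | xyxzy[x]__   read x → write _, move R, go to A
A | xyxzy_[_]_   read _ → write x, move L, go to A
A | xyxzy[_]x_   read _ → write x, move L, go to A
A | xyxz[y]xx_   read y → write x, move R, go to B
B | xyxzx[x]x_   read x → write _, move R, go to A
A | xyxzx_[x]_   read x → write z, move R, go to C
C | xyxzx_z[_]   read _ → write _, move L, go to C
C | xyxzx_[z]_
At halt the head is at cell 6.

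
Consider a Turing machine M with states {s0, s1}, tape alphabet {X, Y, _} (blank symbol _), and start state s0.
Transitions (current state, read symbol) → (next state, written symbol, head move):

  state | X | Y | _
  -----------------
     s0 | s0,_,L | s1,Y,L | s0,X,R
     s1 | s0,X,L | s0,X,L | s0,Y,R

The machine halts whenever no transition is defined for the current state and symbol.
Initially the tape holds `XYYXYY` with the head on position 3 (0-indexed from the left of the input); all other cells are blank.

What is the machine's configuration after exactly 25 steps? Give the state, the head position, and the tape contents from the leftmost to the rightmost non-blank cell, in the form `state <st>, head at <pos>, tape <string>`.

s0 | ___XYY[X]YY   read X → write _, move L, go to s0
s0 | ___XY[Y]_YY   read Y → write Y, move L, go to s1
s1 | ___X[Y]Y_YY   read Y → write X, move L, go to s0
s0 | ___[X]XY_YY   read X → write _, move L, go to s0
s0 | __[_]_XY_YY   read _ → write X, move R, go to s0
s0 | __X[_]XY_YY   read _ → write X, move R, go to s0
s0 | __XX[X]Y_YY   read X → write _, move L, go to s0
s0 | __X[X]_Y_YY   read X → write _, move L, go to s0
s0 | __[X]__Y_YY   read X → write _, move L, go to s0
s0 | _[_]___Y_YY   read _ → write X, move R, go to s0
s0 | _X[_]__Y_YY   read _ → write X, move R, go to s0
s0 | _XX[_]_Y_YY   read _ → write X, move R, go to s0
s0 | _XXX[_]Y_YY   read _ → write X, move R, go to s0
s0 | _XXXX[Y]_YY   read Y → write Y, move L, go to s1
s1 | _XXX[X]Y_YY   read X → write X, move L, go to s0
s0 | _XX[X]XY_YY   read X → write _, move L, go to s0
s0 | _X[X]_XY_YY   read X → write _, move L, go to s0
s0 | _[X]__XY_YY   read X → write _, move L, go to s0
s0 | [_]___XY_YY   read _ → write X, move R, go to s0
s0 | X[_]__XY_YY   read _ → write X, move R, go to s0
s0 | XX[_]_XY_YY   read _ → write X, move R, go to s0
s0 | XXX[_]XY_YY   read _ → write X, move R, go to s0
s0 | XXXX[X]Y_YY   read X → write _, move L, go to s0
s0 | XXX[X]_Y_YY   read X → write _, move L, go to s0
s0 | XX[X]__Y_YY   read X → write _, move L, go to s0
s0 | X[X]___Y_YY
After 25 steps: state s0, head at -2, tape XX___Y_YY.

state s0, head at -2, tape XX___Y_YY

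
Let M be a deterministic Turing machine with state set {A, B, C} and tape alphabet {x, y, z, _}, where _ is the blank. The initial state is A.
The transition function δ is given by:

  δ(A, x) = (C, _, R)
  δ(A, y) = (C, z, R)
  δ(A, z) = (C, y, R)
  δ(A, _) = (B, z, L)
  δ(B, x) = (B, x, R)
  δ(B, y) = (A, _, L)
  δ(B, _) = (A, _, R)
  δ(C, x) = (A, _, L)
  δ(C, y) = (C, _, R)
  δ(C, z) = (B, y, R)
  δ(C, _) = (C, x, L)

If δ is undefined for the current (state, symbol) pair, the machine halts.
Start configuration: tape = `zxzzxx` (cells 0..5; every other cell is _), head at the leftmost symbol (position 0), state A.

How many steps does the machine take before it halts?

A | [z]xzzxx   read z → write y, move R, go to C
C | y[x]zzxx   read x → write _, move L, go to A
A | [y]_zzxx   read y → write z, move R, go to C
C | z[_]zzxx   read _ → write x, move L, go to C
C | [z]xzzxx   read z → write y, move R, go to B
B | y[x]zzxx   read x → write x, move R, go to B
B | yx[z]zxx
M halts after 6 transitions.

6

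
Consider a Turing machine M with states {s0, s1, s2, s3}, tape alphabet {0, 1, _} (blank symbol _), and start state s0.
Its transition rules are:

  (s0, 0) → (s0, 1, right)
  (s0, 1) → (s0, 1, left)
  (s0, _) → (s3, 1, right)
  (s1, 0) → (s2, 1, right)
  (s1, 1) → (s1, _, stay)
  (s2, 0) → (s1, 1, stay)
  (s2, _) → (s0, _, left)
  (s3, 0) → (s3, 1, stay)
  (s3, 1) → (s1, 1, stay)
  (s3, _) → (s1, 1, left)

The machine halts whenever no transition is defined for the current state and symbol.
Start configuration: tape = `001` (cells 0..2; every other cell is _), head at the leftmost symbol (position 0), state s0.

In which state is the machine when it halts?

s1

state=s0 head=0 tape=_[0]01   (s0,0)→(s0,1,right)
state=s0 head=1 tape=_1[0]1   (s0,0)→(s0,1,right)
state=s0 head=2 tape=_11[1]   (s0,1)→(s0,1,left)
state=s0 head=1 tape=_1[1]1   (s0,1)→(s0,1,left)
state=s0 head=0 tape=_[1]11   (s0,1)→(s0,1,left)
state=s0 head=-1 tape=[_]111   (s0,_)→(s3,1,right)
state=s3 head=0 tape=1[1]11   (s3,1)→(s1,1,stay)
state=s1 head=0 tape=1[1]11   (s1,1)→(s1,_,stay)
state=s1 head=0 tape=1[_]11
No transition is defined for (s1, _); M halts in state s1.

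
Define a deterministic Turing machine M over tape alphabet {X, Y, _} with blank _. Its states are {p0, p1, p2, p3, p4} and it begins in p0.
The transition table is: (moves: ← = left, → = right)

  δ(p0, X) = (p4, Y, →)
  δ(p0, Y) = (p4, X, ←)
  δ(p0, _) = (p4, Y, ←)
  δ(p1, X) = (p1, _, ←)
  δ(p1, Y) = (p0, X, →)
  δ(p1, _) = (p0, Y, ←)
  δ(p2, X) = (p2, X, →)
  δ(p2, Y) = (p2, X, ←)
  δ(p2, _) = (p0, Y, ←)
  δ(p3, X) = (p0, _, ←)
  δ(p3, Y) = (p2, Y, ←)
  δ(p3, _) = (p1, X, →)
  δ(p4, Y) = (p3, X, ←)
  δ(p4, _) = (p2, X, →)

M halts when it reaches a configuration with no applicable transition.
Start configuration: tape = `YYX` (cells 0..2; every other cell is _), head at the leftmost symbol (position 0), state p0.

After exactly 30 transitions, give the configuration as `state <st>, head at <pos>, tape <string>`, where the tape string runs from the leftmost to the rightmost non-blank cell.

p0 | _[Y]YX___   read Y → write X, move ←, go to p4
p4 | [_]XYX___   read _ → write X, move →, go to p2
p2 | X[X]YX___   read X → write X, move →, go to p2
p2 | XX[Y]X___   read Y → write X, move ←, go to p2
p2 | X[X]XX___   read X → write X, move →, go to p2
p2 | XX[X]X___   read X → write X, move →, go to p2
p2 | XXX[X]___   read X → write X, move →, go to p2
p2 | XXXX[_]__   read _ → write Y, move ←, go to p0
p0 | XXX[X]Y__   read X → write Y, move →, go to p4
p4 | XXXY[Y]__   read Y → write X, move ←, go to p3
p3 | XXX[Y]X__   read Y → write Y, move ←, go to p2
p2 | XX[X]YX__   read X → write X, move →, go to p2
p2 | XXX[Y]X__   read Y → write X, move ←, go to p2
p2 | XX[X]XX__   read X → write X, move →, go to p2
p2 | XXX[X]X__   read X → write X, move →, go to p2
p2 | XXXX[X]__   read X → write X, move →, go to p2
p2 | XXXXX[_]_   read _ → write Y, move ←, go to p0
p0 | XXXX[X]Y_   read X → write Y, move →, go to p4
p4 | XXXXY[Y]_   read Y → write X, move ←, go to p3
p3 | XXXX[Y]X_   read Y → write Y, move ←, go to p2
p2 | XXX[X]YX_   read X → write X, move →, go to p2
p2 | XXXX[Y]X_   read Y → write X, move ←, go to p2
p2 | XXX[X]XX_   read X → write X, move →, go to p2
p2 | XXXX[X]X_   read X → write X, move →, go to p2
p2 | XXXXX[X]_   read X → write X, move →, go to p2
p2 | XXXXXX[_]   read _ → write Y, move ←, go to p0
p0 | XXXXX[X]Y   read X → write Y, move →, go to p4
p4 | XXXXXY[Y]   read Y → write X, move ←, go to p3
p3 | XXXXX[Y]X   read Y → write Y, move ←, go to p2
p2 | XXXX[X]YX   read X → write X, move →, go to p2
p2 | XXXXX[Y]X
After 30 steps: state p2, head at 4, tape XXXXXYX.

state p2, head at 4, tape XXXXXYX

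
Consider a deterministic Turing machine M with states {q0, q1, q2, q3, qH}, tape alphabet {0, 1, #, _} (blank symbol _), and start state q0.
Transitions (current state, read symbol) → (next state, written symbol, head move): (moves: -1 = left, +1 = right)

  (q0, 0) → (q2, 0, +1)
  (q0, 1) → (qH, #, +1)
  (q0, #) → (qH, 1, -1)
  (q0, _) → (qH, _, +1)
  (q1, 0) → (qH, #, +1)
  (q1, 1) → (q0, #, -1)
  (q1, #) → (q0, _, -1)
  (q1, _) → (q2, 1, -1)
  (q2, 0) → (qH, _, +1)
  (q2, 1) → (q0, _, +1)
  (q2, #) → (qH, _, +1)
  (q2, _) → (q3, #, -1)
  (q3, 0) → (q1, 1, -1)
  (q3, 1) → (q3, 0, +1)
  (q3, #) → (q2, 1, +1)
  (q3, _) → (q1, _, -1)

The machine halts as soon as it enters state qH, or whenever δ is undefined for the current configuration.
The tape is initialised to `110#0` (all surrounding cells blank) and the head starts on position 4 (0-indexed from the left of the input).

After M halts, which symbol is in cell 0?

#

q0 | 110#[0]_   read 0 → write 0, move +1, go to q2
q2 | 110#0[_]   read _ → write #, move -1, go to q3
q3 | 110#[0]#   read 0 → write 1, move -1, go to q1
q1 | 110[#]1#   read # → write _, move -1, go to q0
q0 | 11[0]_1#   read 0 → write 0, move +1, go to q2
q2 | 110[_]1#   read _ → write #, move -1, go to q3
q3 | 11[0]#1#   read 0 → write 1, move -1, go to q1
q1 | 1[1]1#1#   read 1 → write #, move -1, go to q0
q0 | [1]#1#1#   read 1 → write #, move +1, go to qH
qH | #[#]1#1#
Cell 0 holds # when M halts.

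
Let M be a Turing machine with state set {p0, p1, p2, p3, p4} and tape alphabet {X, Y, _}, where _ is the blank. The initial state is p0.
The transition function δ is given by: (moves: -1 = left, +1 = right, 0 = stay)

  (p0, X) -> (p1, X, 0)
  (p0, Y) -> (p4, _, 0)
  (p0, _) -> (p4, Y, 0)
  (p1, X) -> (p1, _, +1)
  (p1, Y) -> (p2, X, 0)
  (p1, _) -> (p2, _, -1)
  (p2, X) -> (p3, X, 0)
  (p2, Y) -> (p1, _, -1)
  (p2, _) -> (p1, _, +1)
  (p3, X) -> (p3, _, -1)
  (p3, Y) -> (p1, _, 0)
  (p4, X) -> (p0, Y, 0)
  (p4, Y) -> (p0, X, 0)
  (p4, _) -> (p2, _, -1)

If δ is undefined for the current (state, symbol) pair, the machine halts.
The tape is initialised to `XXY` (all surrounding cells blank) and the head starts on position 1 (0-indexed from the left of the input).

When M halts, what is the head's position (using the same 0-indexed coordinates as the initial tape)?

1

state=p0 head=1 tape=X[X]Y   (p0,X)→(p1,X,0)
state=p1 head=1 tape=X[X]Y   (p1,X)→(p1,_,+1)
state=p1 head=2 tape=X_[Y]   (p1,Y)→(p2,X,0)
state=p2 head=2 tape=X_[X]   (p2,X)→(p3,X,0)
state=p3 head=2 tape=X_[X]   (p3,X)→(p3,_,-1)
state=p3 head=1 tape=X[_]_
At halt the head is at cell 1.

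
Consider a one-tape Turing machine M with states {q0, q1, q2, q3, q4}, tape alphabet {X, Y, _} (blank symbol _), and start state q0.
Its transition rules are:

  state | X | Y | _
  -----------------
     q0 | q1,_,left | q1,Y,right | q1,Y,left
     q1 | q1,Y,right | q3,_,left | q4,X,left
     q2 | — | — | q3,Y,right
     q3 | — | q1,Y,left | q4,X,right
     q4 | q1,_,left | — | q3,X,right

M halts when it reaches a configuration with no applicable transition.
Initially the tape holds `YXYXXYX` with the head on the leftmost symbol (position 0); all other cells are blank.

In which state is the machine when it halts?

q0 | ___[Y]XYXXYX   read Y → write Y, move right, go to q1
q1 | ___Y[X]YXXYX   read X → write Y, move right, go to q1
q1 | ___YY[Y]XXYX   read Y → write _, move left, go to q3
q3 | ___Y[Y]_XXYX   read Y → write Y, move left, go to q1
q1 | ___[Y]Y_XXYX   read Y → write _, move left, go to q3
q3 | __[_]_Y_XXYX   read _ → write X, move right, go to q4
q4 | __X[_]Y_XXYX   read _ → write X, move right, go to q3
q3 | __XX[Y]_XXYX   read Y → write Y, move left, go to q1
q1 | __X[X]Y_XXYX   read X → write Y, move right, go to q1
q1 | __XY[Y]_XXYX   read Y → write _, move left, go to q3
q3 | __X[Y]__XXYX   read Y → write Y, move left, go to q1
q1 | __[X]Y__XXYX   read X → write Y, move right, go to q1
q1 | __Y[Y]__XXYX   read Y → write _, move left, go to q3
q3 | __[Y]___XXYX   read Y → write Y, move left, go to q1
q1 | _[_]Y___XXYX   read _ → write X, move left, go to q4
q4 | [_]XY___XXYX   read _ → write X, move right, go to q3
q3 | X[X]Y___XXYX
No transition is defined for (q3, X); M halts in state q3.

q3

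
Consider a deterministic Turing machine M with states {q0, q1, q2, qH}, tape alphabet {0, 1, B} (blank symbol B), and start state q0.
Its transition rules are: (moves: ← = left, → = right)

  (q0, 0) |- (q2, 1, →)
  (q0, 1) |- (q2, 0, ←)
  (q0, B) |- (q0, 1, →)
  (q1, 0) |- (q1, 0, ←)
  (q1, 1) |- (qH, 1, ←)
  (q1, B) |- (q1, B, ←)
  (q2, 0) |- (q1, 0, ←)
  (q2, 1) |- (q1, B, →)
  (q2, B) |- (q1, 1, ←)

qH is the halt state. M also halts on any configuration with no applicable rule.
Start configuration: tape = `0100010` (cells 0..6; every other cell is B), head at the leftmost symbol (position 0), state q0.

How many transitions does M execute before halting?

5

state=q0 head=0 tape=B[0]100010   (q0,0)→(q2,1,→)
state=q2 head=1 tape=B1[1]00010   (q2,1)→(q1,B,→)
state=q1 head=2 tape=B1B[0]0010   (q1,0)→(q1,0,←)
state=q1 head=1 tape=B1[B]00010   (q1,B)→(q1,B,←)
state=q1 head=0 tape=B[1]B00010   (q1,1)→(qH,1,←)
state=qH head=-1 tape=[B]1B00010
M halts after 5 transitions.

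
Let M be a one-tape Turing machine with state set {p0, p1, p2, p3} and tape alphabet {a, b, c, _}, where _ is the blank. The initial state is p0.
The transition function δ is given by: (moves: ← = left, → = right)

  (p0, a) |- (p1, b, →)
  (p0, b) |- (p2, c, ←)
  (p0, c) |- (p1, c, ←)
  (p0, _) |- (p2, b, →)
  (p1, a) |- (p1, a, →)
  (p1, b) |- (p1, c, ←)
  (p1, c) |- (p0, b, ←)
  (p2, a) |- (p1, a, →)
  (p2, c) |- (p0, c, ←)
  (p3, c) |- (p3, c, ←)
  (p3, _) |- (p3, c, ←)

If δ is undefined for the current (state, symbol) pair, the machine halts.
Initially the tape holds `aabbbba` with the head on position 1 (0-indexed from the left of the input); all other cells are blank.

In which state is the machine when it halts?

p0 | _a[a]bbbba   read a → write b, move →, go to p1
p1 | _ab[b]bbba   read b → write c, move ←, go to p1
p1 | _a[b]cbbba   read b → write c, move ←, go to p1
p1 | _[a]ccbbba   read a → write a, move →, go to p1
p1 | _a[c]cbbba   read c → write b, move ←, go to p0
p0 | _[a]bcbbba   read a → write b, move →, go to p1
p1 | _b[b]cbbba   read b → write c, move ←, go to p1
p1 | _[b]ccbbba   read b → write c, move ←, go to p1
p1 | [_]cccbbba
No transition is defined for (p1, _); M halts in state p1.

p1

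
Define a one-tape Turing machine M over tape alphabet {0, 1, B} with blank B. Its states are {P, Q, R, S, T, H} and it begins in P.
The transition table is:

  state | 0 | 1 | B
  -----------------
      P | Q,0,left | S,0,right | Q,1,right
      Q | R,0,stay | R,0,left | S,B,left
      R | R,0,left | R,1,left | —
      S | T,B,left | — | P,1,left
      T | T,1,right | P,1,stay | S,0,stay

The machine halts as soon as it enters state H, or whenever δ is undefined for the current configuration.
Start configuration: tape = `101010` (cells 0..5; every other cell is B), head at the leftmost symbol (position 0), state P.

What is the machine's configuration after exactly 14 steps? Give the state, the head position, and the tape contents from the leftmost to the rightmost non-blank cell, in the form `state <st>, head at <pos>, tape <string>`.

state R, head at -4, tape 10B011010

P | BBBB[1]01010   read 1 → write 0, move right, go to S
S | BBBB0[0]1010   read 0 → write B, move left, go to T
T | BBBB[0]B1010   read 0 → write 1, move right, go to T
T | BBBB1[B]1010   read B → write 0, move stay, go to S
S | BBBB1[0]1010   read 0 → write B, move left, go to T
T | BBBB[1]B1010   read 1 → write 1, move stay, go to P
P | BBBB[1]B1010   read 1 → write 0, move right, go to S
S | BBBB0[B]1010   read B → write 1, move left, go to P
P | BBBB[0]11010   read 0 → write 0, move left, go to Q
Q | BBB[B]011010   read B → write B, move left, go to S
S | BB[B]B011010   read B → write 1, move left, go to P
P | B[B]1B011010   read B → write 1, move right, go to Q
Q | B1[1]B011010   read 1 → write 0, move left, go to R
R | B[1]0B011010   read 1 → write 1, move left, go to R
R | [B]10B011010
After 14 steps: state R, head at -4, tape 10B011010.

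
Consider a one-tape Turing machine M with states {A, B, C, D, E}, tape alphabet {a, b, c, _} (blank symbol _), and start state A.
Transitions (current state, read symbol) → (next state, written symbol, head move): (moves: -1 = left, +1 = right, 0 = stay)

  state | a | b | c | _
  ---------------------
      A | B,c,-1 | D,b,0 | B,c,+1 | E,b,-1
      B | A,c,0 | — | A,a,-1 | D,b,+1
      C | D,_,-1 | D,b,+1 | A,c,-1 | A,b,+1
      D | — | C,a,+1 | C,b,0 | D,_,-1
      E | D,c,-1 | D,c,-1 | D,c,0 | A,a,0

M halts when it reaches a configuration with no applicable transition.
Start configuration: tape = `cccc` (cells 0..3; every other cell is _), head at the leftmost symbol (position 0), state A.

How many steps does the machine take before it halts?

19

state=A head=0 tape=[c]ccc___   (A,c)→(B,c,+1)
state=B head=1 tape=c[c]cc___   (B,c)→(A,a,-1)
state=A head=0 tape=[c]acc___   (A,c)→(B,c,+1)
state=B head=1 tape=c[a]cc___   (B,a)→(A,c,0)
state=A head=1 tape=c[c]cc___   (A,c)→(B,c,+1)
state=B head=2 tape=cc[c]c___   (B,c)→(A,a,-1)
state=A head=1 tape=c[c]ac___   (A,c)→(B,c,+1)
state=B head=2 tape=cc[a]c___   (B,a)→(A,c,0)
state=A head=2 tape=cc[c]c___   (A,c)→(B,c,+1)
state=B head=3 tape=ccc[c]___   (B,c)→(A,a,-1)
state=A head=2 tape=cc[c]a___   (A,c)→(B,c,+1)
state=B head=3 tape=ccc[a]___   (B,a)→(A,c,0)
state=A head=3 tape=ccc[c]___   (A,c)→(B,c,+1)
state=B head=4 tape=cccc[_]__   (B,_)→(D,b,+1)
state=D head=5 tape=ccccb[_]_   (D,_)→(D,_,-1)
state=D head=4 tape=cccc[b]__   (D,b)→(C,a,+1)
state=C head=5 tape=cccca[_]_   (C,_)→(A,b,+1)
state=A head=6 tape=ccccab[_]   (A,_)→(E,b,-1)
state=E head=5 tape=cccca[b]b   (E,b)→(D,c,-1)
state=D head=4 tape=cccc[a]cb
M halts after 19 transitions.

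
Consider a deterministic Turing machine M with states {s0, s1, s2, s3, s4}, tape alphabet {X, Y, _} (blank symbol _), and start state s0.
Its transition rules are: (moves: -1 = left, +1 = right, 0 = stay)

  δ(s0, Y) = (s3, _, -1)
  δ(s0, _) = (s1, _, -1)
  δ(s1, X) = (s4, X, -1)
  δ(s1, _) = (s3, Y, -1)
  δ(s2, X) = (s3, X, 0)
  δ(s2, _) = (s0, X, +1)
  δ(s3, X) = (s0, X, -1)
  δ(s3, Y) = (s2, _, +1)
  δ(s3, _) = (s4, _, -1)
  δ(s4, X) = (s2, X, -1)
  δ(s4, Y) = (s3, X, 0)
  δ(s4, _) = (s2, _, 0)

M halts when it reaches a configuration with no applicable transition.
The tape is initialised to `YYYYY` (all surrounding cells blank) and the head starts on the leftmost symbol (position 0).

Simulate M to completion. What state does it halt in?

s0

state=s0 head=0 tape=___[Y]YYYY   (s0,Y)→(s3,_,-1)
state=s3 head=-1 tape=__[_]_YYYY   (s3,_)→(s4,_,-1)
state=s4 head=-2 tape=_[_]__YYYY   (s4,_)→(s2,_,0)
state=s2 head=-2 tape=_[_]__YYYY   (s2,_)→(s0,X,+1)
state=s0 head=-1 tape=_X[_]_YYYY   (s0,_)→(s1,_,-1)
state=s1 head=-2 tape=_[X]__YYYY   (s1,X)→(s4,X,-1)
state=s4 head=-3 tape=[_]X__YYYY   (s4,_)→(s2,_,0)
state=s2 head=-3 tape=[_]X__YYYY   (s2,_)→(s0,X,+1)
state=s0 head=-2 tape=X[X]__YYYY
No transition is defined for (s0, X); M halts in state s0.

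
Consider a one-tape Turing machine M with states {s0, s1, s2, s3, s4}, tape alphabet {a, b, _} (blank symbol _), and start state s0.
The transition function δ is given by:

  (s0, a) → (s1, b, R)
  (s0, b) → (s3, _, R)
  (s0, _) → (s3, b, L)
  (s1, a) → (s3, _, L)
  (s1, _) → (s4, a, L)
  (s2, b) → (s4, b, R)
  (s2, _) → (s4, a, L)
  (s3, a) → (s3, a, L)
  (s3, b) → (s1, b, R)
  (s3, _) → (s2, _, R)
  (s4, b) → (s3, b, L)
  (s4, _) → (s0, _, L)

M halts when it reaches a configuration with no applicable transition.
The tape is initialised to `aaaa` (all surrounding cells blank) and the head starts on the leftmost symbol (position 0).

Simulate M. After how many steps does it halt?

s0 | _[a]aaa   read a → write b, move R, go to s1
s1 | _b[a]aa   read a → write _, move L, go to s3
s3 | _[b]_aa   read b → write b, move R, go to s1
s1 | _b[_]aa   read _ → write a, move L, go to s4
s4 | _[b]aaa   read b → write b, move L, go to s3
s3 | [_]baaa   read _ → write _, move R, go to s2
s2 | _[b]aaa   read b → write b, move R, go to s4
s4 | _b[a]aa
M halts after 7 transitions.

7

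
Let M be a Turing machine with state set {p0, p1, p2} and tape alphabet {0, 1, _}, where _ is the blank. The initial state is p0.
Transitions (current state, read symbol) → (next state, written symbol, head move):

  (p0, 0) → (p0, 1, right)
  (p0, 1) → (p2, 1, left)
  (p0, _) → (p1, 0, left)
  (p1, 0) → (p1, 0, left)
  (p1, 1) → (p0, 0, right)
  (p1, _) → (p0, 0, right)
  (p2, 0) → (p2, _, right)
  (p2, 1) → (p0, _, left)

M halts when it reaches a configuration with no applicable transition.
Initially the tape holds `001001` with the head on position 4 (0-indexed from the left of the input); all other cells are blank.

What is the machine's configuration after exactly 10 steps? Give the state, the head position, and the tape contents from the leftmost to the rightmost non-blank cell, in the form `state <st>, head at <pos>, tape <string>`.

state p0, head at 4, tape 0011_1

p0 | 0010[0]1   read 0 → write 1, move right, go to p0
p0 | 00101[1]   read 1 → write 1, move left, go to p2
p2 | 0010[1]1   read 1 → write _, move left, go to p0
p0 | 001[0]_1   read 0 → write 1, move right, go to p0
p0 | 0011[_]1   read _ → write 0, move left, go to p1
p1 | 001[1]01   read 1 → write 0, move right, go to p0
p0 | 0010[0]1   read 0 → write 1, move right, go to p0
p0 | 00101[1]   read 1 → write 1, move left, go to p2
p2 | 0010[1]1   read 1 → write _, move left, go to p0
p0 | 001[0]_1   read 0 → write 1, move right, go to p0
p0 | 0011[_]1
After 10 steps: state p0, head at 4, tape 0011_1.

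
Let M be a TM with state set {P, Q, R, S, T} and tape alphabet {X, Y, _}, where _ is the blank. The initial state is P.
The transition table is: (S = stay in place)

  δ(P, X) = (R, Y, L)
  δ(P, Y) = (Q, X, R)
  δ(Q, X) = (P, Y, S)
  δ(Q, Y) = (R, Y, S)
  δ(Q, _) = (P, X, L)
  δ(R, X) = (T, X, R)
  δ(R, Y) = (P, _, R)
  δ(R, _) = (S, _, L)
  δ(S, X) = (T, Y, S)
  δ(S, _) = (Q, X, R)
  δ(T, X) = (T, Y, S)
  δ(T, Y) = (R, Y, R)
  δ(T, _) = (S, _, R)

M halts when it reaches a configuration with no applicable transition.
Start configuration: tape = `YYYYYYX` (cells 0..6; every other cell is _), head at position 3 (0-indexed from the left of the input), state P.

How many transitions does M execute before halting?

P | YYY[Y]YYX____   read Y → write X, move R, go to Q
Q | YYYX[Y]YX____   read Y → write Y, move S, go to R
R | YYYX[Y]YX____   read Y → write _, move R, go to P
P | YYYX_[Y]X____   read Y → write X, move R, go to Q
Q | YYYX_X[X]____   read X → write Y, move S, go to P
P | YYYX_X[Y]____   read Y → write X, move R, go to Q
Q | YYYX_XX[_]___   read _ → write X, move L, go to P
P | YYYX_X[X]X___   read X → write Y, move L, go to R
R | YYYX_[X]YX___   read X → write X, move R, go to T
T | YYYX_X[Y]X___   read Y → write Y, move R, go to R
R | YYYX_XY[X]___   read X → write X, move R, go to T
T | YYYX_XYX[_]__   read _ → write _, move R, go to S
S | YYYX_XYX_[_]_   read _ → write X, move R, go to Q
Q | YYYX_XYX_X[_]   read _ → write X, move L, go to P
P | YYYX_XYX_[X]X   read X → write Y, move L, go to R
R | YYYX_XYX[_]YX   read _ → write _, move L, go to S
S | YYYX_XY[X]_YX   read X → write Y, move S, go to T
T | YYYX_XY[Y]_YX   read Y → write Y, move R, go to R
R | YYYX_XYY[_]YX   read _ → write _, move L, go to S
S | YYYX_XY[Y]_YX
M halts after 19 transitions.

19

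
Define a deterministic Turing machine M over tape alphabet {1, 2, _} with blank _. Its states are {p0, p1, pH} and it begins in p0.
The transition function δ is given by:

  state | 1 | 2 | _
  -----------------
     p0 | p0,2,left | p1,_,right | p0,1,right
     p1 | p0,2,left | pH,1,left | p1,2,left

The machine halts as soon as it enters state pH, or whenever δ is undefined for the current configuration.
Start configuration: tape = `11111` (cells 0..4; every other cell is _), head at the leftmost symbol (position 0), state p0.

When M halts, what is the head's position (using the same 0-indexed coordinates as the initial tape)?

state=p0 head=0 tape=__[1]1111_   (p0,1)→(p0,2,left)
state=p0 head=-1 tape=_[_]21111_   (p0,_)→(p0,1,right)
state=p0 head=0 tape=_1[2]1111_   (p0,2)→(p1,_,right)
state=p1 head=1 tape=_1_[1]111_   (p1,1)→(p0,2,left)
state=p0 head=0 tape=_1[_]2111_   (p0,_)→(p0,1,right)
state=p0 head=1 tape=_11[2]111_   (p0,2)→(p1,_,right)
state=p1 head=2 tape=_11_[1]11_   (p1,1)→(p0,2,left)
state=p0 head=1 tape=_11[_]211_   (p0,_)→(p0,1,right)
state=p0 head=2 tape=_111[2]11_   (p0,2)→(p1,_,right)
state=p1 head=3 tape=_111_[1]1_   (p1,1)→(p0,2,left)
state=p0 head=2 tape=_111[_]21_   (p0,_)→(p0,1,right)
state=p0 head=3 tape=_1111[2]1_   (p0,2)→(p1,_,right)
state=p1 head=4 tape=_1111_[1]_   (p1,1)→(p0,2,left)
state=p0 head=3 tape=_1111[_]2_   (p0,_)→(p0,1,right)
state=p0 head=4 tape=_11111[2]_   (p0,2)→(p1,_,right)
state=p1 head=5 tape=_11111_[_]   (p1,_)→(p1,2,left)
state=p1 head=4 tape=_11111[_]2   (p1,_)→(p1,2,left)
state=p1 head=3 tape=_1111[1]22   (p1,1)→(p0,2,left)
state=p0 head=2 tape=_111[1]222   (p0,1)→(p0,2,left)
state=p0 head=1 tape=_11[1]2222   (p0,1)→(p0,2,left)
state=p0 head=0 tape=_1[1]22222   (p0,1)→(p0,2,left)
state=p0 head=-1 tape=_[1]222222   (p0,1)→(p0,2,left)
state=p0 head=-2 tape=[_]2222222   (p0,_)→(p0,1,right)
state=p0 head=-1 tape=1[2]222222   (p0,2)→(p1,_,right)
state=p1 head=0 tape=1_[2]22222   (p1,2)→(pH,1,left)
state=pH head=-1 tape=1[_]122222
At halt the head is at cell -1.

-1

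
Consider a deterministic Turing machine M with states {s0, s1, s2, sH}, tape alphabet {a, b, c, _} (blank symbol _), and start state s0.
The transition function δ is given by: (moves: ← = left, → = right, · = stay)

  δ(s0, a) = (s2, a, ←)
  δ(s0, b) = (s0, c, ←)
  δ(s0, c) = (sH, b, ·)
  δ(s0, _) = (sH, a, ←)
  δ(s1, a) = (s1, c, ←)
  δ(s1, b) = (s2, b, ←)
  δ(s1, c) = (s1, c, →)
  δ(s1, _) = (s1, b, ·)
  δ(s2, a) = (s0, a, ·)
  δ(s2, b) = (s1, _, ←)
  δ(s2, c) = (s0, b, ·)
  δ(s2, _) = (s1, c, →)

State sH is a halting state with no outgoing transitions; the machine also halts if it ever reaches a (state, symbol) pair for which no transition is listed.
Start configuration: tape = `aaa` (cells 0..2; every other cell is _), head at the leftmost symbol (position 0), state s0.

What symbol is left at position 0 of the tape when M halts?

c

s0 | _[a]aa_   read a → write a, move ←, go to s2
s2 | [_]aaa_   read _ → write c, move →, go to s1
s1 | c[a]aa_   read a → write c, move ←, go to s1
s1 | [c]caa_   read c → write c, move →, go to s1
s1 | c[c]aa_   read c → write c, move →, go to s1
s1 | cc[a]a_   read a → write c, move ←, go to s1
s1 | c[c]ca_   read c → write c, move →, go to s1
s1 | cc[c]a_   read c → write c, move →, go to s1
s1 | ccc[a]_   read a → write c, move ←, go to s1
s1 | cc[c]c_   read c → write c, move →, go to s1
s1 | ccc[c]_   read c → write c, move →, go to s1
s1 | cccc[_]   read _ → write b, move ·, go to s1
s1 | cccc[b]   read b → write b, move ←, go to s2
s2 | ccc[c]b   read c → write b, move ·, go to s0
s0 | ccc[b]b   read b → write c, move ←, go to s0
s0 | cc[c]cb   read c → write b, move ·, go to sH
sH | cc[b]cb
Cell 0 holds c when M halts.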